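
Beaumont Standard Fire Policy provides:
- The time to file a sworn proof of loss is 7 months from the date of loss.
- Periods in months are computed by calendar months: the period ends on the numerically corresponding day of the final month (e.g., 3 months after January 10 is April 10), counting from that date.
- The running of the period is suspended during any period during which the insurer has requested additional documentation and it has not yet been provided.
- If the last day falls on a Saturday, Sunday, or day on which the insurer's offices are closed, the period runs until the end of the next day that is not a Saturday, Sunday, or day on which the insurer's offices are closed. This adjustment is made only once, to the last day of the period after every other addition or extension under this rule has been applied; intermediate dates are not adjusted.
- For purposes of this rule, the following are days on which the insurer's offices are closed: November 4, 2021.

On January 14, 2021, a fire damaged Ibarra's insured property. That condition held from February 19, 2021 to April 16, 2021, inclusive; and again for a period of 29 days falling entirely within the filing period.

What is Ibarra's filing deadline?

November 8, 2021

7 months after January 14, 2021 is August 14, 2021.
From February 19, 2021 through April 16, 2021 inclusive is 57 days; tolling adds 57 days: August 14, 2021 + 57 days = October 10, 2021.
Tolling adds 29 days: October 10, 2021 + 29 days = November 8, 2021.
November 8, 2021 is a Monday and not a day on which the insurer's offices are closed, so no extension applies.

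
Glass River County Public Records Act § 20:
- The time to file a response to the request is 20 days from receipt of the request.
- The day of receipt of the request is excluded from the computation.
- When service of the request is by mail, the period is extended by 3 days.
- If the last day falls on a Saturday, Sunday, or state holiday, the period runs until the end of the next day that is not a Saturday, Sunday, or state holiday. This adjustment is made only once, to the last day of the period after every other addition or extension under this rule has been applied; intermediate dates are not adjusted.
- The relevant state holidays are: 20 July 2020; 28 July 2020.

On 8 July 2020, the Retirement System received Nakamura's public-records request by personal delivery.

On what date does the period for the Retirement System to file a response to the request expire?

July 29, 2020

20 days after 8 July 2020 is July 28, 2020.
Service was not by mail, so no mail extension applies.
July 28, 2020 is a listed holiday. The next qualifying day is July 29, 2020.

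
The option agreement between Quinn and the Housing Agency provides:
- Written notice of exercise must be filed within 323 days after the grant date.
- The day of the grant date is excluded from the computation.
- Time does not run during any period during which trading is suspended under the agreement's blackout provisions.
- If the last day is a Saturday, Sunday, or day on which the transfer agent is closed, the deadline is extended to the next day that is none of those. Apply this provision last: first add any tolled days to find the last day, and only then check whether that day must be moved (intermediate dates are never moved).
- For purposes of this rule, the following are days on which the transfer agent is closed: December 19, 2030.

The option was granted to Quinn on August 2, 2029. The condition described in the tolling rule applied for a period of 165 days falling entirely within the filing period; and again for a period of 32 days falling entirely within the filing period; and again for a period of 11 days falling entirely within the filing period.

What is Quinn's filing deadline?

323 days after August 2, 2029 is June 21, 2030.
Tolling adds 165 days: June 21, 2030 + 165 days = December 3, 2030.
Tolling adds 32 days: December 3, 2030 + 32 days = January 4, 2031.
Tolling adds 11 days: January 4, 2031 + 11 days = January 15, 2031.
January 15, 2031 is a Wednesday and not a day on which the transfer agent is closed, so no extension applies.

January 15, 2031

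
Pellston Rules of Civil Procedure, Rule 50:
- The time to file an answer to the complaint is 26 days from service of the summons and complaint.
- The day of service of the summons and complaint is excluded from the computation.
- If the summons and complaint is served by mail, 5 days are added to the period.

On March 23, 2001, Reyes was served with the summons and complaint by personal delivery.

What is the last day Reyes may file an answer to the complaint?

April 18, 2001

26 days after March 23, 2001 is April 18, 2001.
Service was not by mail, so no mail extension applies.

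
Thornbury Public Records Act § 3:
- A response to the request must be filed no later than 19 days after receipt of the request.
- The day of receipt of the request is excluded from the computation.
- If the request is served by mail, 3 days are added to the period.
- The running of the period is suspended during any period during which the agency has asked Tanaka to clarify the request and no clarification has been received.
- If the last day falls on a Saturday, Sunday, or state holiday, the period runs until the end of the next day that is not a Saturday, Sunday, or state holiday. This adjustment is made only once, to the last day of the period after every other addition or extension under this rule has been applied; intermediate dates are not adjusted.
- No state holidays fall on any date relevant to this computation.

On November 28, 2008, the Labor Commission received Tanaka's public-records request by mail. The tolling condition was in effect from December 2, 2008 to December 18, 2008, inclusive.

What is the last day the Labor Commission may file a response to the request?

19 days after November 28, 2008 is December 17, 2008.
Service was by mail, adding 3 days: December 17, 2008 + 3 days = December 20, 2008.
From December 2, 2008 through December 18, 2008 inclusive is 17 days; tolling adds 17 days: December 20, 2008 + 17 days = January 6, 2009.
January 6, 2009 is a Tuesday and not a state holiday, so no extension applies.

January 6, 2009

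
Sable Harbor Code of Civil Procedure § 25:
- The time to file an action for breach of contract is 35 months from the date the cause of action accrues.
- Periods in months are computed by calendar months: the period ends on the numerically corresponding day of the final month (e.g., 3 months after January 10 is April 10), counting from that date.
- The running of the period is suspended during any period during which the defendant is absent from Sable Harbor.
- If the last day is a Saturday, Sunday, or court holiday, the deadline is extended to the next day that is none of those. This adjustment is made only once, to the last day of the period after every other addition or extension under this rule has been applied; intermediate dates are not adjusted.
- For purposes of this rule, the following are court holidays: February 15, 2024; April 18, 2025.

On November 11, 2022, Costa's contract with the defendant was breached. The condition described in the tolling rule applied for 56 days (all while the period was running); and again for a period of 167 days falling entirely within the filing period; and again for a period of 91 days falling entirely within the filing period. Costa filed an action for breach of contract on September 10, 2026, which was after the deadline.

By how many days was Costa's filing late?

20 days

35 months after November 11, 2022 is October 11, 2025.
Tolling adds 56 days: October 11, 2025 + 56 days = December 6, 2025.
Tolling adds 167 days: December 6, 2025 + 167 days = May 22, 2026.
Tolling adds 91 days: May 22, 2026 + 91 days = August 21, 2026.
August 21, 2026 is a Friday and not a court holiday, so no extension applies.
The deadline is August 21, 2026; from August 21, 2026 to September 10, 2026 is 20 days.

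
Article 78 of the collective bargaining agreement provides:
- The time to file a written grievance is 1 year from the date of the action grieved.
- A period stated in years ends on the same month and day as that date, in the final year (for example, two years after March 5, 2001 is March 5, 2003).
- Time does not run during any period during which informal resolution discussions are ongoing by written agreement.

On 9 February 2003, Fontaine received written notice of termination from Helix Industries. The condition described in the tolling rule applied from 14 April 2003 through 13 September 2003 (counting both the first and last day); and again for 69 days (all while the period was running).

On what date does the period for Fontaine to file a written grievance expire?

1 year after 9 February 2003 is February 9, 2004.
From April 14, 2003 through September 13, 2003 inclusive is 153 days; tolling adds 153 days: February 9, 2004 + 153 days = July 11, 2004.
Tolling adds 69 days: July 11, 2004 + 69 days = September 18, 2004.

September 18, 2004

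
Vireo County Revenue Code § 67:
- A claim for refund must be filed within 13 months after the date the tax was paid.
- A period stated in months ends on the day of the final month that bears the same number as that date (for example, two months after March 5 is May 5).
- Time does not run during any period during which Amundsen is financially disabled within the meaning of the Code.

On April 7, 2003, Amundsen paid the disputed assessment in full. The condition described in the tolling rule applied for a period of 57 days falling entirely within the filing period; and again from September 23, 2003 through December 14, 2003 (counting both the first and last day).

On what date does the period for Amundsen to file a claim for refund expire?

13 months after April 7, 2003 is May 7, 2004.
Tolling adds 57 days: May 7, 2004 + 57 days = July 3, 2004.
From September 23, 2003 through December 14, 2003 inclusive is 83 days; tolling adds 83 days: July 3, 2004 + 83 days = September 24, 2004.

September 24, 2004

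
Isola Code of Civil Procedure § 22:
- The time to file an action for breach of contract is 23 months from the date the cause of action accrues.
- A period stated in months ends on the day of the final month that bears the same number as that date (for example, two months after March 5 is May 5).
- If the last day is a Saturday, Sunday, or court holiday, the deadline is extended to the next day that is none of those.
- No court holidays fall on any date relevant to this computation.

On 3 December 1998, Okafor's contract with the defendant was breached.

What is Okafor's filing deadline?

November 3, 2000

23 months after 3 December 1998 is November 3, 2000.
November 3, 2000 is a Friday and not a court holiday, so no extension applies.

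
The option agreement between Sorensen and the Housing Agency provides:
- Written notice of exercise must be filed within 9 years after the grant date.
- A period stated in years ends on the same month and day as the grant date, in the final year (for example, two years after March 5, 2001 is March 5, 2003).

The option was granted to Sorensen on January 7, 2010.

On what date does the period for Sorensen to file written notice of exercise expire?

January 7, 2019

9 years after January 7, 2010 is January 7, 2019.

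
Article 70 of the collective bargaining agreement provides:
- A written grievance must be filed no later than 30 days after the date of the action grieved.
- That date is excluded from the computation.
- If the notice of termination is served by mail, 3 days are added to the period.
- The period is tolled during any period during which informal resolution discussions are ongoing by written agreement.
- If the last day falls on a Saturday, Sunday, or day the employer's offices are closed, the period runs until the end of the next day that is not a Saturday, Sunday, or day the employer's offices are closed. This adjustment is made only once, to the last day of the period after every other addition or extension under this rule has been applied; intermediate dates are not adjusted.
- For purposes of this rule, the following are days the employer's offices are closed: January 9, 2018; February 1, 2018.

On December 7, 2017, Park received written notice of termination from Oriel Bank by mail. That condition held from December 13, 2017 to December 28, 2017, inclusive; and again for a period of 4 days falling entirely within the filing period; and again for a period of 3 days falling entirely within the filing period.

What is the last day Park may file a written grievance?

February 2, 2018

30 days after December 7, 2017 is January 6, 2018.
Service was by mail, adding 3 days: January 6, 2018 + 3 days = January 9, 2018.
From December 13, 2017 through December 28, 2017 inclusive is 16 days; tolling adds 16 days: January 9, 2018 + 16 days = January 25, 2018.
Tolling adds 4 days: January 25, 2018 + 4 days = January 29, 2018.
Tolling adds 3 days: January 29, 2018 + 3 days = February 1, 2018.
February 1, 2018 is a listed holiday. The next qualifying day is February 2, 2018.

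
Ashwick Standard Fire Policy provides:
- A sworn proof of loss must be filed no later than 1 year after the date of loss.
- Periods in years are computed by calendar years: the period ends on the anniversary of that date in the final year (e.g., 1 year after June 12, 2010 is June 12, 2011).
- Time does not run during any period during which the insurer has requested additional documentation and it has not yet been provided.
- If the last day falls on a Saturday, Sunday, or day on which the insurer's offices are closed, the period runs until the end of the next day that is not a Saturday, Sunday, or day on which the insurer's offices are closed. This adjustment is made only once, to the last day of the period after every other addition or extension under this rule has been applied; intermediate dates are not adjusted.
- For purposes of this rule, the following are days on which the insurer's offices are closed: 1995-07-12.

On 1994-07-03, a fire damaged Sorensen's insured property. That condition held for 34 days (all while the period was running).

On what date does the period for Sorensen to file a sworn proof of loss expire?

1 year after 1994-07-03 is July 3, 1995.
Tolling adds 34 days: July 3, 1995 + 34 days = August 6, 1995.
August 6, 1995 is Sunday. The next qualifying day is August 7, 1995.

August 7, 1995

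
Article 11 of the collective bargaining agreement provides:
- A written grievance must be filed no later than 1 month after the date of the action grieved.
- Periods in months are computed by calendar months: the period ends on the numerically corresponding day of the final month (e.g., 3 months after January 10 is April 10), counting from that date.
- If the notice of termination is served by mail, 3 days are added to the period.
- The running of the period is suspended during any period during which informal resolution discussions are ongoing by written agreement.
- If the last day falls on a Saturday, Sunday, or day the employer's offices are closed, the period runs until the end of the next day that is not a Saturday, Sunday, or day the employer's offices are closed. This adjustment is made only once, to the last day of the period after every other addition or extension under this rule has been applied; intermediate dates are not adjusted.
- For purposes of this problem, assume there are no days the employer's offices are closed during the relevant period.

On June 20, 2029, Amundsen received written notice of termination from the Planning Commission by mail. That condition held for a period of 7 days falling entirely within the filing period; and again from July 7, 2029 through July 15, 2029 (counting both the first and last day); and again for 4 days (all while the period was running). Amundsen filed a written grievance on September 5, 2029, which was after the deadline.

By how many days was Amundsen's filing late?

1 month after June 20, 2029 is July 20, 2029.
Service was by mail, adding 3 days: July 20, 2029 + 3 days = July 23, 2029.
Tolling adds 7 days: July 23, 2029 + 7 days = July 30, 2029.
From July 7, 2029 through July 15, 2029 inclusive is 9 days; tolling adds 9 days: July 30, 2029 + 9 days = August 8, 2029.
Tolling adds 4 days: August 8, 2029 + 4 days = August 12, 2029.
August 12, 2029 is Sunday. The next qualifying day is August 13, 2029.
The deadline is August 13, 2029; from August 13, 2029 to September 5, 2029 is 23 days.

23 days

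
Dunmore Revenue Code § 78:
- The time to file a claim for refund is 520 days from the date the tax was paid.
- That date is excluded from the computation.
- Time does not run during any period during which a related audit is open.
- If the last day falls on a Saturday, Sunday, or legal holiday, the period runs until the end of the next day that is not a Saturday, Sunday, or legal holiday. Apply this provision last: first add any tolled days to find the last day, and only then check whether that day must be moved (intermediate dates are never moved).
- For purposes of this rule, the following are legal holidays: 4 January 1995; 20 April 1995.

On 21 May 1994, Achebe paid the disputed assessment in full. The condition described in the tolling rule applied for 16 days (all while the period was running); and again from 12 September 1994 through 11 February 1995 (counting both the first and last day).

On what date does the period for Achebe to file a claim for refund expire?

520 days after 21 May 1994 is October 23, 1995.
Tolling adds 16 days: October 23, 1995 + 16 days = November 8, 1995.
From September 12, 1994 through February 11, 1995 inclusive is 153 days; tolling adds 153 days: November 8, 1995 + 153 days = April 9, 1996.
April 9, 1996 is a Tuesday and not a legal holiday, so no extension applies.

April 9, 1996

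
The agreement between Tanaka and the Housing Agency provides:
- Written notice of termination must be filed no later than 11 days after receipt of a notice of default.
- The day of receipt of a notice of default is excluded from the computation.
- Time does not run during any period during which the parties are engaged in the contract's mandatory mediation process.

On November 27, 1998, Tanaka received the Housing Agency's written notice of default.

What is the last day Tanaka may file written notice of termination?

December 8, 1998

11 days after November 27, 1998 is December 8, 1998.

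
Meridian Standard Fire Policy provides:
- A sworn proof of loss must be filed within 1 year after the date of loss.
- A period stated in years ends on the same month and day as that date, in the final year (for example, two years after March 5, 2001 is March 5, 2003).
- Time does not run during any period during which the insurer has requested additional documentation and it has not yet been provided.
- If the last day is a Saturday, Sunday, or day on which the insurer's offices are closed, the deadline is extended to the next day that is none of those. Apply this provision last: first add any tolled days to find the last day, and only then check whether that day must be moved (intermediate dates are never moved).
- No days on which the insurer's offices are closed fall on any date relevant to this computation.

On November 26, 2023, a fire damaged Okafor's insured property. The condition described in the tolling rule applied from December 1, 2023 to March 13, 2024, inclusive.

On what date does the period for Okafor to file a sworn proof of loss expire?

1 year after November 26, 2023 is November 26, 2024.
From December 1, 2023 through March 13, 2024 inclusive is 104 days; tolling adds 104 days: November 26, 2024 + 104 days = March 10, 2025.
March 10, 2025 is a Monday and not a day on which the insurer's offices are closed, so no extension applies.

March 10, 2025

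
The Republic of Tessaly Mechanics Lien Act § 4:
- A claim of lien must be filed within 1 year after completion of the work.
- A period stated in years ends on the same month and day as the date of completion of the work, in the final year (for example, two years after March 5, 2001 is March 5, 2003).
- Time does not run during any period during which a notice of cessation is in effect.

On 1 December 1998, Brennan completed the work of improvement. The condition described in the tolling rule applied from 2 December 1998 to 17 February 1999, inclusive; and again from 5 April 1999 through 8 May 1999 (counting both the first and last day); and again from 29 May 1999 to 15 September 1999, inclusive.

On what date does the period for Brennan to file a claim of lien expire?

1 year after 1 December 1998 is December 1, 1999.
From December 2, 1998 through February 17, 1999 inclusive is 78 days; tolling adds 78 days: December 1, 1999 + 78 days = February 17, 2000.
From April 5, 1999 through May 8, 1999 inclusive is 34 days; tolling adds 34 days: February 17, 2000 + 34 days = March 22, 2000.
From May 29, 1999 through September 15, 1999 inclusive is 110 days; tolling adds 110 days: March 22, 2000 + 110 days = July 10, 2000.

July 10, 2000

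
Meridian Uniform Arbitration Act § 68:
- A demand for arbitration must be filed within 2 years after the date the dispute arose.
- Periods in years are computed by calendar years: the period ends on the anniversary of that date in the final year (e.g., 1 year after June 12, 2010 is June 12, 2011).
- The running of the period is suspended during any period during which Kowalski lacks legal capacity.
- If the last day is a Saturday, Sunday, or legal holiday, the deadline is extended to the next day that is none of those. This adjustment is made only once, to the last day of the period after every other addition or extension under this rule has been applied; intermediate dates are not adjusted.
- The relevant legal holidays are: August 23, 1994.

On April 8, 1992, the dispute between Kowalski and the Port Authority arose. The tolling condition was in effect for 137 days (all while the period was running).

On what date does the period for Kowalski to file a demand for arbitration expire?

August 24, 1994

2 years after April 8, 1992 is April 8, 1994.
Tolling adds 137 days: April 8, 1994 + 137 days = August 23, 1994.
August 23, 1994 is a listed holiday. The next qualifying day is August 24, 1994.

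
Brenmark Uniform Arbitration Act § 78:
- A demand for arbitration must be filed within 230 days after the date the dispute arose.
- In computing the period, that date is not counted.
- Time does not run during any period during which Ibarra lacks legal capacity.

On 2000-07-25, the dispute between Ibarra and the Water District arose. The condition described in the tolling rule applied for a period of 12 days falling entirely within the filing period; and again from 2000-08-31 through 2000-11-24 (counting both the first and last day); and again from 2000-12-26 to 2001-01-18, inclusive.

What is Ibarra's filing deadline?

230 days after 2000-07-25 is March 12, 2001.
Tolling adds 12 days: March 12, 2001 + 12 days = March 24, 2001.
From August 31, 2000 through November 24, 2000 inclusive is 86 days; tolling adds 86 days: March 24, 2001 + 86 days = June 18, 2001.
From December 26, 2000 through January 18, 2001 inclusive is 24 days; tolling adds 24 days: June 18, 2001 + 24 days = July 12, 2001.

July 12, 2001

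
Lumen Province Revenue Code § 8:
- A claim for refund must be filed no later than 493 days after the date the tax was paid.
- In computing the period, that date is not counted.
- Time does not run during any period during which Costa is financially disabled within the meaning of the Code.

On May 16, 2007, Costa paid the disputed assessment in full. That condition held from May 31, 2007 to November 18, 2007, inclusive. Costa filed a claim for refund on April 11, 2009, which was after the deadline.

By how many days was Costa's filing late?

493 days after May 16, 2007 is September 20, 2008.
From May 31, 2007 through November 18, 2007 inclusive is 172 days; tolling adds 172 days: September 20, 2008 + 172 days = March 11, 2009.
The deadline is March 11, 2009; from March 11, 2009 to April 11, 2009 is 31 days.

31 days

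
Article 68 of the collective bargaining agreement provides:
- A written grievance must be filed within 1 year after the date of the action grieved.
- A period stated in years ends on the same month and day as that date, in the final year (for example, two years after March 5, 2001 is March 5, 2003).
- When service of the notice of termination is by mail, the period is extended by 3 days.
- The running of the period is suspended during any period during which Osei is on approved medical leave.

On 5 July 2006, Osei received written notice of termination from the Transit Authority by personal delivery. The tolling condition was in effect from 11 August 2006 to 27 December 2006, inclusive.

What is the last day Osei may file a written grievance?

November 21, 2007

1 year after 5 July 2006 is July 5, 2007.
Service was not by mail, so no mail extension applies.
From August 11, 2006 through December 27, 2006 inclusive is 139 days; tolling adds 139 days: July 5, 2007 + 139 days = November 21, 2007.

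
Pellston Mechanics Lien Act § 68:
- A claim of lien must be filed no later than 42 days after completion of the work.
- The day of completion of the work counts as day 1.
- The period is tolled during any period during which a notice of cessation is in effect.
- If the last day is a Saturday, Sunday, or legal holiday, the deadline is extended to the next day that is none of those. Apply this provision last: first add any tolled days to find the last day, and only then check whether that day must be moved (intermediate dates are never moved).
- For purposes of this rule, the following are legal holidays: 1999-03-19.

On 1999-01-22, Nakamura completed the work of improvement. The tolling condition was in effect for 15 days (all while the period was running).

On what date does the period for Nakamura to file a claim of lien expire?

Counting 1999-01-22 as day 1, day 42 is March 4, 1999.
Tolling adds 15 days: March 4, 1999 + 15 days = March 19, 1999.
March 19, 1999 is a listed holiday; March 20, 1999 is Saturday; March 21, 1999 is Sunday. The next qualifying day is March 22, 1999.

March 22, 1999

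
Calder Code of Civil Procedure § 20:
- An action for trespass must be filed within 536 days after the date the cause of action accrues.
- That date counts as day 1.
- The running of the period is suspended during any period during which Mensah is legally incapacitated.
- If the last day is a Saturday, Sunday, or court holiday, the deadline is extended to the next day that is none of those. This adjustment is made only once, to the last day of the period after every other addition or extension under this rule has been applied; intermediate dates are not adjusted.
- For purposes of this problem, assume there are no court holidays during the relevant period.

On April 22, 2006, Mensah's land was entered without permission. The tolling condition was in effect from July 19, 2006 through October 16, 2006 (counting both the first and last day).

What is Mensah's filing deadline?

Counting April 22, 2006 as day 1, day 536 is October 9, 2007.
From July 19, 2006 through October 16, 2006 inclusive is 90 days; tolling adds 90 days: October 9, 2007 + 90 days = January 7, 2008.
January 7, 2008 is a Monday and not a court holiday, so no extension applies.

January 7, 2008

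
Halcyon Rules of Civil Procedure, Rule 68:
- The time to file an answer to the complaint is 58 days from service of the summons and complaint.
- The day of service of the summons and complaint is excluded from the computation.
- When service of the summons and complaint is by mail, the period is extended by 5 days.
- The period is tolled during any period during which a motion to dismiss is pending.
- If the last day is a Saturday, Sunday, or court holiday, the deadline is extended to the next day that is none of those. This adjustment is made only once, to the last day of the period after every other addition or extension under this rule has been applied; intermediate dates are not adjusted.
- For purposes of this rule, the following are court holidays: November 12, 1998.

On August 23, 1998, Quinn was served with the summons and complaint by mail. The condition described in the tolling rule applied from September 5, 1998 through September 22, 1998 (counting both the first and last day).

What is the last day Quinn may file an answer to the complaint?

58 days after August 23, 1998 is October 20, 1998.
Service was by mail, adding 5 days: October 20, 1998 + 5 days = October 25, 1998.
From September 5, 1998 through September 22, 1998 inclusive is 18 days; tolling adds 18 days: October 25, 1998 + 18 days = November 12, 1998.
November 12, 1998 is a listed holiday. The next qualifying day is November 13, 1998.

November 13, 1998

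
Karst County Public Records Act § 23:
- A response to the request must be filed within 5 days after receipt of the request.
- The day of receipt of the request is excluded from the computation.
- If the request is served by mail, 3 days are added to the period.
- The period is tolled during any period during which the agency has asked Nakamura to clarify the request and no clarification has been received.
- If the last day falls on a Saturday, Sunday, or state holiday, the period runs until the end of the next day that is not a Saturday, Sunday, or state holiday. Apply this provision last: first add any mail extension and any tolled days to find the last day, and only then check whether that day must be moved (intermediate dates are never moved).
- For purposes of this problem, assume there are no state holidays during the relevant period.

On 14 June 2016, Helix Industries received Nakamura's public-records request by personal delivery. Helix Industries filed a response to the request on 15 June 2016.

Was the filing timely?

5 days after 14 June 2016 is June 19, 2016.
Service was not by mail, so no mail extension applies.
June 19, 2016 is Sunday. The next qualifying day is June 20, 2016.
The deadline is June 20, 2016; the filing on June 15, 2016 is on or before that date.

Yes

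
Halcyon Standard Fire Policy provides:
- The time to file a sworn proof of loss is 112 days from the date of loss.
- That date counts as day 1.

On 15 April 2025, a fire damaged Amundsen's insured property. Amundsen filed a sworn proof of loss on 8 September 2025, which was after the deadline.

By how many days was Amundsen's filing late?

35 days

Counting 15 April 2025 as day 1, day 112 is August 4, 2025.
The deadline is August 4, 2025; from August 4, 2025 to September 8, 2025 is 35 days.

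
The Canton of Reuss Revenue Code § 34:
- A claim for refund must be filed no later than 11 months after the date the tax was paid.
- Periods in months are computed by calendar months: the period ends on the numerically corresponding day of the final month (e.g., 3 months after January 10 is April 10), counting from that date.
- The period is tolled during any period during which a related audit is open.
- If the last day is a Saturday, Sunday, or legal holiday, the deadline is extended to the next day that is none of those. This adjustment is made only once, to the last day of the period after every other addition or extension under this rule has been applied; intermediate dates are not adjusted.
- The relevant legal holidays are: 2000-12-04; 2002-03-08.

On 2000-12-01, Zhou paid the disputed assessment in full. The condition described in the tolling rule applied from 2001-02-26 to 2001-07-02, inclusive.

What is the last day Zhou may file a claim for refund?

11 months after 2000-12-01 is November 1, 2001.
From February 26, 2001 through July 2, 2001 inclusive is 127 days; tolling adds 127 days: November 1, 2001 + 127 days = March 8, 2002.
March 8, 2002 is a listed holiday; March 9, 2002 is Saturday; March 10, 2002 is Sunday. The next qualifying day is March 11, 2002.

March 11, 2002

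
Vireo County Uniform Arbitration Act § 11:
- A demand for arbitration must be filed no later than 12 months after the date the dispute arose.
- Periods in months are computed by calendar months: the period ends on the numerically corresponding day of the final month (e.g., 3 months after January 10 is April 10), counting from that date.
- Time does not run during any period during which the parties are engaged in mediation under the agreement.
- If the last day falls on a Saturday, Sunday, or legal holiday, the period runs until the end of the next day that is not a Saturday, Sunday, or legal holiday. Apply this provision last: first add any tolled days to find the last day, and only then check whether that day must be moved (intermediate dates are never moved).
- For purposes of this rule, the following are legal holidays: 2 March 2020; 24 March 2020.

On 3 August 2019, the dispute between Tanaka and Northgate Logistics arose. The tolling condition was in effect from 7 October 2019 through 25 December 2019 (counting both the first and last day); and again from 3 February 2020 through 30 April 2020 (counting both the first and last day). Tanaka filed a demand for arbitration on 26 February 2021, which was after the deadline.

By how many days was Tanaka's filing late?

39 days

12 months after 3 August 2019 is August 3, 2020.
From October 7, 2019 through December 25, 2019 inclusive is 80 days; tolling adds 80 days: August 3, 2020 + 80 days = October 22, 2020.
From February 3, 2020 through April 30, 2020 inclusive is 88 days; tolling adds 88 days: October 22, 2020 + 88 days = January 18, 2021.
January 18, 2021 is a Monday and not a legal holiday, so no extension applies.
The deadline is January 18, 2021; from January 18, 2021 to February 26, 2021 is 39 days.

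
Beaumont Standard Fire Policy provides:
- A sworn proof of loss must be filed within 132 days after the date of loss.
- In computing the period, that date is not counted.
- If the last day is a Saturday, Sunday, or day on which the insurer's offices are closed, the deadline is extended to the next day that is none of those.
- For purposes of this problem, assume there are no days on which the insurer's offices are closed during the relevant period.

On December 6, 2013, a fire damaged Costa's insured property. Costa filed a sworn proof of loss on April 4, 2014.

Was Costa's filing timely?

Yes

132 days after December 6, 2013 is April 17, 2014.
April 17, 2014 is a Thursday and not a day on which the insurer's offices are closed, so no extension applies.
The deadline is April 17, 2014; the filing on April 4, 2014 is on or before that date.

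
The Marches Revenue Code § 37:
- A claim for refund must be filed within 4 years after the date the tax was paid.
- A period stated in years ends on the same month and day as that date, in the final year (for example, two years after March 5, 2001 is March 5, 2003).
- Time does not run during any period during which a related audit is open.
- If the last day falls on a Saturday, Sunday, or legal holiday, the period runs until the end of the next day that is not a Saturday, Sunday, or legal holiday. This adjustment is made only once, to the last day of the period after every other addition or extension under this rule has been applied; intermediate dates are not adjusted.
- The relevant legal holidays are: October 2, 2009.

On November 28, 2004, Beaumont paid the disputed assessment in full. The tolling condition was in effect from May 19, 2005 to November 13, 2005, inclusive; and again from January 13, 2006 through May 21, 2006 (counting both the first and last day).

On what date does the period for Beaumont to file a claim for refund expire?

October 5, 2009

4 years after November 28, 2004 is November 28, 2008.
From May 19, 2005 through November 13, 2005 inclusive is 179 days; tolling adds 179 days: November 28, 2008 + 179 days = May 26, 2009.
From January 13, 2006 through May 21, 2006 inclusive is 129 days; tolling adds 129 days: May 26, 2009 + 129 days = October 2, 2009.
October 2, 2009 is a listed holiday; October 3, 2009 is Saturday; October 4, 2009 is Sunday. The next qualifying day is October 5, 2009.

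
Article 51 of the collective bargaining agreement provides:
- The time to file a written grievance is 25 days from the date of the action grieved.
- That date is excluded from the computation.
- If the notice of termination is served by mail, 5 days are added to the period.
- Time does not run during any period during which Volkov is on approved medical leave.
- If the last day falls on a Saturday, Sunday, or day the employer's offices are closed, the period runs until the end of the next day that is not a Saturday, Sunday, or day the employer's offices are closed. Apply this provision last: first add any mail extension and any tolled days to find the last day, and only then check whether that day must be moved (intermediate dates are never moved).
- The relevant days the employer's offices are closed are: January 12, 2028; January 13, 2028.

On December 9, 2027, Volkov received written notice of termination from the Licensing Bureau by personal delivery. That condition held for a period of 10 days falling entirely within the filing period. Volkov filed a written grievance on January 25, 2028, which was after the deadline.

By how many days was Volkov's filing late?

11 days

25 days after December 9, 2027 is January 3, 2028.
Service was not by mail, so no mail extension applies.
Tolling adds 10 days: January 3, 2028 + 10 days = January 13, 2028.
January 13, 2028 is a listed holiday. The next qualifying day is January 14, 2028.
The deadline is January 14, 2028; from January 14, 2028 to January 25, 2028 is 11 days.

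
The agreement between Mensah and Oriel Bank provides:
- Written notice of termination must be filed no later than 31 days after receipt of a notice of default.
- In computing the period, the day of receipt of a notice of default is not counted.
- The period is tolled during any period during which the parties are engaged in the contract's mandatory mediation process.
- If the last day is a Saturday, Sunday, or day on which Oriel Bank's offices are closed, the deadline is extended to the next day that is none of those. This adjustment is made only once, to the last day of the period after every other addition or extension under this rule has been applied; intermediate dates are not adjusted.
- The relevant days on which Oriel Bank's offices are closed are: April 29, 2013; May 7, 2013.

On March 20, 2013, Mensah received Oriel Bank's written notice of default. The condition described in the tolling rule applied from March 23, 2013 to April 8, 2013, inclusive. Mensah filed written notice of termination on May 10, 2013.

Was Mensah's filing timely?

No

31 days after March 20, 2013 is April 20, 2013.
From March 23, 2013 through April 8, 2013 inclusive is 17 days; tolling adds 17 days: April 20, 2013 + 17 days = May 7, 2013.
May 7, 2013 is a listed holiday. The next qualifying day is May 8, 2013.
The deadline is May 8, 2013; the filing on May 10, 2013 is after that date.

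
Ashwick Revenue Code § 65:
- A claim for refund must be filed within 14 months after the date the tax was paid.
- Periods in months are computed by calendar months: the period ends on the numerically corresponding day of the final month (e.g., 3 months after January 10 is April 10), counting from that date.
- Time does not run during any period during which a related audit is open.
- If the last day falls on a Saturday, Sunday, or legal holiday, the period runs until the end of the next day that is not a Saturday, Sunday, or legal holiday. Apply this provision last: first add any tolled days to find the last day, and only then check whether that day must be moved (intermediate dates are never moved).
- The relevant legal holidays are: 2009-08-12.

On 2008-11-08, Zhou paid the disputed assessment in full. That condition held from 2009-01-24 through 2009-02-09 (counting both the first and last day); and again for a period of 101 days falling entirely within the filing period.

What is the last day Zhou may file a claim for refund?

May 6, 2010

14 months after 2008-11-08 is January 8, 2010.
From January 24, 2009 through February 9, 2009 inclusive is 17 days; tolling adds 17 days: January 8, 2010 + 17 days = January 25, 2010.
Tolling adds 101 days: January 25, 2010 + 101 days = May 6, 2010.
May 6, 2010 is a Thursday and not a legal holiday, so no extension applies.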